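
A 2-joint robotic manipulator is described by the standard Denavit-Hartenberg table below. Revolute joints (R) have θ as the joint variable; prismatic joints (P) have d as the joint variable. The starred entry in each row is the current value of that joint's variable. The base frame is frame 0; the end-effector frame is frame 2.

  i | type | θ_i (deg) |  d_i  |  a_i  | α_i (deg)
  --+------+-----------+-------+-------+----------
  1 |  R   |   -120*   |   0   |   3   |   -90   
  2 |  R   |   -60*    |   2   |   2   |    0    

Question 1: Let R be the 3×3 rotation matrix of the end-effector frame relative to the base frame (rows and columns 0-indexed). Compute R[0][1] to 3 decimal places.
End-effector y-axis (col 1 of R) = (-0.4330,-0.7500,-0.5000)
R[0][1] = -0.4330

-0.433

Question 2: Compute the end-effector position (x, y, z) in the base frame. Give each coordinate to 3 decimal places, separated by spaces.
-0.268 -4.464 1.732

after link 1: o_1 = (-1.5000, -2.5981, 0.0000)
after link 2: o_2 = (-0.2679, -4.4641, 1.7321)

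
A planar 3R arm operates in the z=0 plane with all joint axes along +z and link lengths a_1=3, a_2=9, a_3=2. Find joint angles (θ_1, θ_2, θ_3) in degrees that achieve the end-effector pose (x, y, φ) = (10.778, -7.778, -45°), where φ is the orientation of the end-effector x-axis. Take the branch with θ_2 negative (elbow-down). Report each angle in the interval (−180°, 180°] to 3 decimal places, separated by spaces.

0.007 -45.008 0.002

wrist centre = target − a_3·(cos φ, sin φ) = (9.3638, -6.3638)
cos θ_2 = (128.1783−3²−9²)/(2·3·9) = 0.7070; θ_2 = -45.0082° (elbow-down)
β = atan2(-6.3638,9.3638) = -34.2007°; ψ = atan2(-6.3649,9.3630) = -34.2074°
θ_1 = β − ψ = 0.0067°
θ_3 = φ − θ_1 − θ_2 = 0.0016° (wrapped to (-180°,180°])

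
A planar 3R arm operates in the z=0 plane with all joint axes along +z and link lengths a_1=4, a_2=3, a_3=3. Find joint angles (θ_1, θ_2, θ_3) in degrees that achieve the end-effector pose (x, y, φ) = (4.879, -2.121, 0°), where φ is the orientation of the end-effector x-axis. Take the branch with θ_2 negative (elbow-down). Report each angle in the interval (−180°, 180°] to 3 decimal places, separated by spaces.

0.009 -135.001 134.991

wrist centre = target − a_3·(cos φ, sin φ) = (1.8790, -2.1210)
cos θ_2 = (8.0293−4²−3²)/(2·4·3) = -0.7071; θ_2 = -135.0005° (elbow-down)
β = atan2(-2.1210,1.8790) = -48.4622°; ψ = atan2(-2.1213,1.8787) = -48.4714°
θ_1 = β − ψ = 0.0092°
θ_3 = φ − θ_1 − θ_2 = 134.9913° (wrapped to (-180°,180°])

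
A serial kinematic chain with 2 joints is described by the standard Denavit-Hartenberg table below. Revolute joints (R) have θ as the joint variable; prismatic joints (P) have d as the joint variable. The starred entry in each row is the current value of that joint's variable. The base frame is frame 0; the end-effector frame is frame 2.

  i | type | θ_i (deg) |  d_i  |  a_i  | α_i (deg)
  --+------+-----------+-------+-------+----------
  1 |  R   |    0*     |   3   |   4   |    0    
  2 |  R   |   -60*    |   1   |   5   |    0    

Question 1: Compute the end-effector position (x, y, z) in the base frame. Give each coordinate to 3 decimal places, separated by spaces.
after link 1: o_1 = (4.0000, 0.0000, 3.0000)
after link 2: o_2 = (6.5000, -4.3301, 4.0000)

6.500 -4.330 4.000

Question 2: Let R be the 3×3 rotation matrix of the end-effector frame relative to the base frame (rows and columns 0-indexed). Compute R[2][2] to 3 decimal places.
1.000

End-effector z-axis (col 2 of R) = (0.0000,0.0000,1.0000)
R[2][2] = 1.0000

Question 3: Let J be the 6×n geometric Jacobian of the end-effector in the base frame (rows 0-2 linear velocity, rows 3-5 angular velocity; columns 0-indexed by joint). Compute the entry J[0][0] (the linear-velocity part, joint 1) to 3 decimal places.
axis z_0 = ẑ; lever o_n−o_0 = (6.5000,-4.3301,4.0000)
cross product → J_v[:, 0] = (4.3301,6.5000,-0.0000)
J_ω[:, 0] = z_0
entry J[0][0] = 4.3301

4.330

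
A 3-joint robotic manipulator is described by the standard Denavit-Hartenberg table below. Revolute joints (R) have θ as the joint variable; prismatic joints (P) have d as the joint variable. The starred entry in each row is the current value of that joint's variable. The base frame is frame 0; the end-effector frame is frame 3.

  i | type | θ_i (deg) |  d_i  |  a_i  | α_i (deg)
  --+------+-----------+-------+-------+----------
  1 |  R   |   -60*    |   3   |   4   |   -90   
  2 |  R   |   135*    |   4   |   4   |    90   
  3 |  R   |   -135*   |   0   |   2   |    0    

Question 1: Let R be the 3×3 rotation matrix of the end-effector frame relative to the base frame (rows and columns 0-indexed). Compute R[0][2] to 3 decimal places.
0.354

End-effector z-axis (col 2 of R) = (0.3536,-0.6124,-0.7071)
R[0][2] = 0.3536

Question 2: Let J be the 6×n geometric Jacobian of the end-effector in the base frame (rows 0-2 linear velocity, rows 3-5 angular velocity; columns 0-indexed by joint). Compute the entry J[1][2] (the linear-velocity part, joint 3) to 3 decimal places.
0.159

axis z_2 = (0.3536,-0.6124,-0.7071); lever o_n−o_2 = (-0.7247,-1.5731,1.0000)
cross product → J_v[:, 2] = (-1.7247,0.1589,-1.0000)
J_ω[:, 2] = z_2
entry J[1][2] = 0.1589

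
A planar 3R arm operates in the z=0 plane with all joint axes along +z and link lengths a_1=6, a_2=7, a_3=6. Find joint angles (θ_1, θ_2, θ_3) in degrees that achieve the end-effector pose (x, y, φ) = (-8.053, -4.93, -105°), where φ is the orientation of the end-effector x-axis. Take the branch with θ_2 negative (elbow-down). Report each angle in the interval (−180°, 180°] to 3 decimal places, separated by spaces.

-119.996 -120.000 134.996

wrist centre = target − a_3·(cos φ, sin φ) = (-6.5001, 0.8656)
cos θ_2 = (43.0003−6²−7²)/(2·6·7) = -0.5000; θ_2 = -119.9998° (elbow-down)
β = atan2(0.8656,-6.5001) = 172.4151°; ψ = atan2(-6.0622,2.5000) = -67.5889°
θ_1 = β − ψ = 240.0040°
θ_3 = φ − θ_1 − θ_2 = 134.9957° (wrapped to (-180°,180°])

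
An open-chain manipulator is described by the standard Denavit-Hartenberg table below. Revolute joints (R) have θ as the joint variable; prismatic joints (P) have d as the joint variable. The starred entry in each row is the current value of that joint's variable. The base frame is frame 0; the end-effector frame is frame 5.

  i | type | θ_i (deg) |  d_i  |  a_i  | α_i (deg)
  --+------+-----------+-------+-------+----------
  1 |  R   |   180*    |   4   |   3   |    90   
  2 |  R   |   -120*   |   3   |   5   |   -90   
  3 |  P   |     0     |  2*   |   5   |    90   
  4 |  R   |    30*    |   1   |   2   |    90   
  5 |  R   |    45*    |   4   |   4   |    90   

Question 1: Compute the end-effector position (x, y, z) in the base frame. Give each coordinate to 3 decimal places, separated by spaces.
after link 1: o_1 = (-3.0000, 0.0000, 4.0000)
after link 2: o_2 = (-0.5000, 3.0000, -0.3301)
after link 3: o_3 = (0.2679, 3.0000, -5.6603)
after link 4: o_4 = (0.2679, 4.0000, -7.6603)
after link 5: o_5 = (4.2679, 6.8284, -10.4887)

4.268 6.828 -10.489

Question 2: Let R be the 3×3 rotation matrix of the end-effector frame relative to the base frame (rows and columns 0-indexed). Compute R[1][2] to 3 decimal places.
-0.707

End-effector z-axis (col 2 of R) = (-0.0000,-0.7071,-0.7071)
R[1][2] = -0.7071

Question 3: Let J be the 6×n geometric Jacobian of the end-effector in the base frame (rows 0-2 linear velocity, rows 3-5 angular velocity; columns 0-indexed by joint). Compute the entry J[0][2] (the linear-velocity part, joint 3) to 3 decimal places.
-0.866

prismatic axis z_2 = (-0.8660,0.0000,-0.5000)
J_v[:, 2] = z_2; J_ω[:, 2] = (0,0,0)
entry J[0][2] = -0.8660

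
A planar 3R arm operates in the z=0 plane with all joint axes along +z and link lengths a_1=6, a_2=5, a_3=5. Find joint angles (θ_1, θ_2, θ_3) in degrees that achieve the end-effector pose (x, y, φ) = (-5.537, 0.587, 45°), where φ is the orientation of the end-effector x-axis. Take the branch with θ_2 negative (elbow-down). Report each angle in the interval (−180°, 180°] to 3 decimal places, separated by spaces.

-135.003 -59.995 -120.002

wrist centre = target − a_3·(cos φ, sin φ) = (-9.0725, -2.9485)
cos θ_2 = (91.0047−6²−5²)/(2·6·5) = 0.5001; θ_2 = -59.9948° (elbow-down)
β = atan2(-2.9485,-9.0725) = -161.9961°; ψ = atan2(-4.3299,8.5004) = -26.9932°
θ_1 = β − ψ = -135.0028°
θ_3 = φ − θ_1 − θ_2 = -120.0024° (wrapped to (-180°,180°])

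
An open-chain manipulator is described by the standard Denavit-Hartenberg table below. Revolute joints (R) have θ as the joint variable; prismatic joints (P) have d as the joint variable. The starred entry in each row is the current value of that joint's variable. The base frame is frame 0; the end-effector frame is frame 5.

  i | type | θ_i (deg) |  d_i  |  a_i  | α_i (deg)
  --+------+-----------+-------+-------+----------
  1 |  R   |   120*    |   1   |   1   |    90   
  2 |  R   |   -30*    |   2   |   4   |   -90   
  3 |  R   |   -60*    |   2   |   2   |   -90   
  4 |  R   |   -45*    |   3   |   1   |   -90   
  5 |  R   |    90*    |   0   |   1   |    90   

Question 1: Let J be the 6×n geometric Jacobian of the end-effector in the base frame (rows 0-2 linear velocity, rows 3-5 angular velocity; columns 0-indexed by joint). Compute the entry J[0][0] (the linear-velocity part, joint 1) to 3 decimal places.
axis z_0 = ẑ; lever o_n−o_0 = (-1.3486,9.0247,-0.1984)
cross product → J_v[:, 0] = (-9.0247,-1.3486,0.0000)
J_ω[:, 0] = z_0
entry J[0][0] = -9.0247

-9.025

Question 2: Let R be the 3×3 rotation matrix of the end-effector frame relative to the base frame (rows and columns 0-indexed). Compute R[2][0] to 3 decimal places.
0.433

End-effector x-axis (col 0 of R) = (0.8080,-0.3995,0.4330)
R[2][0] = 0.4330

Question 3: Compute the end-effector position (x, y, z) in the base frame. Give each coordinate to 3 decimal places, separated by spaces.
after link 1: o_1 = (-0.5000, 0.8660, 1.0000)
after link 2: o_2 = (-0.5000, 4.8660, -1.0000)
after link 3: o_3 = (0.0670, 7.3481, 0.2321)
after link 4: o_4 = (-2.1566, 9.4242, -0.6314)
after link 5: o_5 = (-1.3486, 9.0247, -0.1984)

-1.349 9.025 -0.198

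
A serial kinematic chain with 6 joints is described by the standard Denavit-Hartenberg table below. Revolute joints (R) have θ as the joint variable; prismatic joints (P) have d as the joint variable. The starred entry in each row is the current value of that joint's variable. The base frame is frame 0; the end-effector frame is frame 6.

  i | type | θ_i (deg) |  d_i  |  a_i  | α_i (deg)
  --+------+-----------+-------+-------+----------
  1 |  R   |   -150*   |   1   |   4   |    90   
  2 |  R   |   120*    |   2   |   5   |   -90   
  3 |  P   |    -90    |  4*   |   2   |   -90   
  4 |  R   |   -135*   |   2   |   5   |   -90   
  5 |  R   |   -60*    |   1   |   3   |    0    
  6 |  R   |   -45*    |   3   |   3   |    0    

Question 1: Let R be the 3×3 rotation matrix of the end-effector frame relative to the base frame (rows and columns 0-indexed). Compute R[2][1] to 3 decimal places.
-0.117

End-effector y-axis (col 1 of R) = (0.9658,-0.2310,-0.1174)
R[2][1] = -0.1174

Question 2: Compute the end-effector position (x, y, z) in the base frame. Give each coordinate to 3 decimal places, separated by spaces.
8.713 8.242 6.384

after link 1: o_1 = (-3.4641, -2.0000, 1.0000)
after link 2: o_2 = (-2.2990, 0.9821, 5.3301)
after link 3: o_3 = (-0.2990, 4.4462, 3.3301)
after link 4: o_4 = (4.9864, 3.4152, 3.2944)
after link 5: o_5 = (7.6140, 4.5240, 4.6605)
after link 6: o_6 = (8.7128, 8.2419, 6.3839)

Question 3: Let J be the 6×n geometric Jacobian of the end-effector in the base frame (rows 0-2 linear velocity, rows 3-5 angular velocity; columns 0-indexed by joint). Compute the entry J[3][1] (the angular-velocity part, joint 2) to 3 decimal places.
axis z_1 = (-0.5000,0.8660,0.0000); lever o_n−o_1 = (12.1769,10.2419,5.3839)
cross product → J_v[:, 1] = (4.6626,2.6920,-15.6665)
J_ω[:, 1] = z_1
entry J[3][1] = -0.5000

-0.500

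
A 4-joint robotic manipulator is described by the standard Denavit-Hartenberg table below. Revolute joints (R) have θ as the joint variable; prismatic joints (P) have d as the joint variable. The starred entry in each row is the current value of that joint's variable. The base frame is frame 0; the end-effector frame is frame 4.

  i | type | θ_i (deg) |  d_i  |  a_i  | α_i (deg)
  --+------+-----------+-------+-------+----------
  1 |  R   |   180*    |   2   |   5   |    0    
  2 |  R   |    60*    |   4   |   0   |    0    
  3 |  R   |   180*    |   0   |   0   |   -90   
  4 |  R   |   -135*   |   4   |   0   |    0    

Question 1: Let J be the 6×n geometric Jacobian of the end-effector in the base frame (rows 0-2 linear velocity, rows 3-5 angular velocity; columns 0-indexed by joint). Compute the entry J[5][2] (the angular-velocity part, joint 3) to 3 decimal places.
axis z_2 = (0.0000,0.0000,1.0000); lever o_n−o_2 = (-3.4641,2.0000,0.0000)
cross product → J_v[:, 2] = (-2.0000,-3.4641,0.0000)
J_ω[:, 2] = z_2
entry J[5][2] = 1.0000

1.000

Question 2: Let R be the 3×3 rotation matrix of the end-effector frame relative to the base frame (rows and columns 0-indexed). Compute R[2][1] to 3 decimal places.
0.707

End-effector y-axis (col 1 of R) = (0.3536,0.6124,0.7071)
R[2][1] = 0.7071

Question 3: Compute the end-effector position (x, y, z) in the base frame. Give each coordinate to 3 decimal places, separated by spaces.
after link 1: o_1 = (-5.0000, 0.0000, 2.0000)
after link 2: o_2 = (-5.0000, 0.0000, 6.0000)
after link 3: o_3 = (-5.0000, 0.0000, 6.0000)
after link 4: o_4 = (-8.4641, 2.0000, 6.0000)

-8.464 2.000 6.000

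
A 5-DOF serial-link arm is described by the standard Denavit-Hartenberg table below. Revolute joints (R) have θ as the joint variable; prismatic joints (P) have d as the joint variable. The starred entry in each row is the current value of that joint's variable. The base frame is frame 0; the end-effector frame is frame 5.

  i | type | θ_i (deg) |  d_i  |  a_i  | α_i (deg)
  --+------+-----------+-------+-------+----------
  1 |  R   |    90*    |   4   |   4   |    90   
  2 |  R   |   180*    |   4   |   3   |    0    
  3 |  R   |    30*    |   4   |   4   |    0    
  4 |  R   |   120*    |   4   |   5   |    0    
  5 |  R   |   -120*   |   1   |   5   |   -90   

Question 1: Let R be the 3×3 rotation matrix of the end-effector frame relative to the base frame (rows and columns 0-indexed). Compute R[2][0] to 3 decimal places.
-0.500

End-effector x-axis (col 0 of R) = (-0.0000,-0.8660,-0.5000)
R[2][0] = -0.5000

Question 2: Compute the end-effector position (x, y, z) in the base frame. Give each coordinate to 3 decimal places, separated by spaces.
after link 1: o_1 = (0.0000, 4.0000, 4.0000)
after link 2: o_2 = (4.0000, 1.0000, 4.0000)
after link 3: o_3 = (8.0000, -2.4641, 2.0000)
after link 4: o_4 = (12.0000, 1.8660, -0.5000)
after link 5: o_5 = (13.0000, -2.4641, -3.0000)

13.000 -2.464 -3.000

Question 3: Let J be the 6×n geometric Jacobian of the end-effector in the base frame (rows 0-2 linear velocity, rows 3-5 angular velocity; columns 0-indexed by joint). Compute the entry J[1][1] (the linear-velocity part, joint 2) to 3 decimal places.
axis z_1 = (1.0000,-0.0000,0.0000); lever o_n−o_1 = (13.0000,-6.4641,-7.0000)
cross product → J_v[:, 1] = (0.0000,7.0000,-6.4641)
J_ω[:, 1] = z_1
entry J[1][1] = 7.0000

7.000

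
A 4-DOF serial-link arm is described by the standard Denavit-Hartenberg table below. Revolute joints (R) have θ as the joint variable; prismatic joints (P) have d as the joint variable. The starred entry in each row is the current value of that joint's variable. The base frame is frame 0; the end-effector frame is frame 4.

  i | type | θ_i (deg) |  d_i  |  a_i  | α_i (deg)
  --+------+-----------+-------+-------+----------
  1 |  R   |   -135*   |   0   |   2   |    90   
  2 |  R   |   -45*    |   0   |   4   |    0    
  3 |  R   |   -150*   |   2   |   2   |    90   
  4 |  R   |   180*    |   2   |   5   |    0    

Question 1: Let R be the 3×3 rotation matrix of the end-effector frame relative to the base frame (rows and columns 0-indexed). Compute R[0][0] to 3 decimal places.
End-effector x-axis (col 0 of R) = (-0.6830,-0.6830,-0.2588)
R[0][0] = -0.6830

-0.683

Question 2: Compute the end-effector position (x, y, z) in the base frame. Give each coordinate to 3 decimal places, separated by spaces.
after link 1: o_1 = (-1.4142, -1.4142, 0.0000)
after link 2: o_2 = (-3.4142, -3.4142, -2.8284)
after link 3: o_3 = (-3.4624, -0.6340, -2.3108)
after link 4: o_4 = (-7.2435, -4.4151, -1.6730)

-7.243 -4.415 -1.673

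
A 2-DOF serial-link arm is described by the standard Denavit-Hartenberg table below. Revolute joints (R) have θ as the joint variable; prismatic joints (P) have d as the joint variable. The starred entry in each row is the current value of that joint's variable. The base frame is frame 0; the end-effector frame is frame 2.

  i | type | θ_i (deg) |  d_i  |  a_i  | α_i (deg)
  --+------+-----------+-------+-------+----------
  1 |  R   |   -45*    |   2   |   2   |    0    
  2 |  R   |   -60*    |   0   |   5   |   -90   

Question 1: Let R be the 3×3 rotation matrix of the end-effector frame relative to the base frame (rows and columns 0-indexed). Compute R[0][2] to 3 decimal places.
End-effector z-axis (col 2 of R) = (0.9659,-0.2588,0.0000)
R[0][2] = 0.9659

0.966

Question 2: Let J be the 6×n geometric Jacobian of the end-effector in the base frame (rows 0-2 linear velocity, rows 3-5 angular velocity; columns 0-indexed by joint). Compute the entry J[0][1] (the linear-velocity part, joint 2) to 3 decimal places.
axis z_1 = (0.0000,0.0000,1.0000); lever o_n−o_1 = (-1.2941,-4.8296,0.0000)
cross product → J_v[:, 1] = (4.8296,-1.2941,0.0000)
J_ω[:, 1] = z_1
entry J[0][1] = 4.8296

4.830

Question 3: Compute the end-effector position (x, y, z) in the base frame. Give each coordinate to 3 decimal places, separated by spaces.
0.120 -6.244 2.000

after link 1: o_1 = (1.4142, -1.4142, 2.0000)
after link 2: o_2 = (0.1201, -6.2438, 2.0000)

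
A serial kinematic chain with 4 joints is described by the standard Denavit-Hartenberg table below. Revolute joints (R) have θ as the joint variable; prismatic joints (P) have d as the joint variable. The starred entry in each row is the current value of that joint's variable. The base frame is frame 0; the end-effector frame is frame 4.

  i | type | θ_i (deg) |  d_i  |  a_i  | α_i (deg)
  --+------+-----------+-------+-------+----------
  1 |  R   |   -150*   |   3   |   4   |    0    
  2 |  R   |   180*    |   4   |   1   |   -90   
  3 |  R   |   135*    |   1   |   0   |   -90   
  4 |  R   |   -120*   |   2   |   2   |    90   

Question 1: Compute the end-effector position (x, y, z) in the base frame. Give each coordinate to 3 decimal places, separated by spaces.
-4.576 0.512 9.121

after link 1: o_1 = (-3.4641, -2.0000, 3.0000)
after link 2: o_2 = (-2.5981, -1.5000, 7.0000)
after link 3: o_3 = (-3.0981, -0.6340, 7.0000)
after link 4: o_4 = (-4.5765, 0.5125, 9.1213)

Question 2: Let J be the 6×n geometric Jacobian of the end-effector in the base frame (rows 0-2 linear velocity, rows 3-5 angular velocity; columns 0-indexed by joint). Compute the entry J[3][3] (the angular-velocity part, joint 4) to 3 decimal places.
-0.612

axis z_3 = (-0.6124,-0.3536,0.7071); lever o_n−o_3 = (-1.4784,1.1464,2.1213)
cross product → J_v[:, 3] = (-1.5607,0.2537,-1.2247)
J_ω[:, 3] = z_3
entry J[3][3] = -0.6124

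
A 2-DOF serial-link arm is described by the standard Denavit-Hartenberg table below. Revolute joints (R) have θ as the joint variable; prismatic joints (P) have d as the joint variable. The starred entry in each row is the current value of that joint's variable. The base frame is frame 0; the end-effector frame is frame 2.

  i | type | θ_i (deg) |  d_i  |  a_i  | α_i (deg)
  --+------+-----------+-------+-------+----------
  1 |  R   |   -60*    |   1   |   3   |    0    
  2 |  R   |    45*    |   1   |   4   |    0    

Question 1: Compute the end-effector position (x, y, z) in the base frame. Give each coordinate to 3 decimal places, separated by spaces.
5.364 -3.633 2.000

after link 1: o_1 = (1.5000, -2.5981, 1.0000)
after link 2: o_2 = (5.3637, -3.6334, 2.0000)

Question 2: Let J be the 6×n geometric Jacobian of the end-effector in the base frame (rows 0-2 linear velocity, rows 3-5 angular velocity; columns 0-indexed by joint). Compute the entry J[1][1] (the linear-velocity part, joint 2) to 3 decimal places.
axis z_1 = (0.0000,0.0000,1.0000); lever o_n−o_1 = (3.8637,-1.0353,1.0000)
cross product → J_v[:, 1] = (1.0353,3.8637,-0.0000)
J_ω[:, 1] = z_1
entry J[1][1] = 3.8637

3.864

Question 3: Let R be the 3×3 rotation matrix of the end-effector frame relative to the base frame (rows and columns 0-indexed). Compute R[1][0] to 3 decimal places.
End-effector x-axis (col 0 of R) = (0.9659,-0.2588,0.0000)
R[1][0] = -0.2588

-0.259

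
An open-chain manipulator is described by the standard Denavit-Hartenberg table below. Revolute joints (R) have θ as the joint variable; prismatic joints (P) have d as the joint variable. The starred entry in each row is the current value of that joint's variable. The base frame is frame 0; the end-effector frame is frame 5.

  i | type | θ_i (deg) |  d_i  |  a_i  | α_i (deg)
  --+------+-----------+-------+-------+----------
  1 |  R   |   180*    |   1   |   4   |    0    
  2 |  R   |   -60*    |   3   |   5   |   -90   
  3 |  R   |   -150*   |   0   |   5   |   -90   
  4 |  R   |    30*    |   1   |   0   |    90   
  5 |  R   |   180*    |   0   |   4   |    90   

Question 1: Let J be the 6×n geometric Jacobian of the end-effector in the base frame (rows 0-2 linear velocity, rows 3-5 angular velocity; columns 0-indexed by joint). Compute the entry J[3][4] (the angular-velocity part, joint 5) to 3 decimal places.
-0.533

axis z_4 = (-0.5335,-0.8080,0.2500); lever o_n−o_4 = (-3.2321,1.5981,-1.7321)
cross product → J_v[:, 4] = (1.0000,-1.7321,-3.4641)
J_ω[:, 4] = z_4
entry J[3][4] = -0.5335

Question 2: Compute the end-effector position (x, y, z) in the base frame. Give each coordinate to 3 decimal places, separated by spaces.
-7.817 2.611 5.634

after link 1: o_1 = (-4.0000, 0.0000, 1.0000)
after link 2: o_2 = (-6.5000, 4.3301, 4.0000)
after link 3: o_3 = (-4.3349, 0.5801, 6.5000)
after link 4: o_4 = (-4.5849, 1.0131, 7.3660)
after link 5: o_5 = (-7.8170, 2.6112, 5.6340)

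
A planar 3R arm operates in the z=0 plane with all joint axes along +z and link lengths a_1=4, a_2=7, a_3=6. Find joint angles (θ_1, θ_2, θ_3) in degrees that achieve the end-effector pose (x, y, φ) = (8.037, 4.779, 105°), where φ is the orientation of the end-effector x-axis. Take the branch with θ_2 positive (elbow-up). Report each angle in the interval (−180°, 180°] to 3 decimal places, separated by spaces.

wrist centre = target − a_3·(cos φ, sin φ) = (9.5899, -1.0166)
cos θ_2 = (92.9998−4²−7²)/(2·4·7) = 0.5000; θ_2 = 60.0002° (elbow-up)
β = atan2(-1.0166,9.5899) = -6.0509°; ψ = atan2(6.0622,7.5000) = 38.9484°
θ_1 = β − ψ = -44.9993°
θ_3 = φ − θ_1 − θ_2 = 89.9991° (wrapped to (-180°,180°])

-44.999 60.000 89.999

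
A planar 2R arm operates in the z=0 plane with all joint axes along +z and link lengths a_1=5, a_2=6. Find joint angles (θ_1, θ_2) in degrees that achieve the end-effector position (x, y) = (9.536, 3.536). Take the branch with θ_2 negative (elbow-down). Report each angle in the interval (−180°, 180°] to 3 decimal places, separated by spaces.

44.992 -44.984

cos θ_2 = (103.4386−5²−6²)/(2·5·6) = 0.7073; θ_2 = -44.9835° (elbow-down)
β = atan2(3.5360,9.5360) = 20.3451°; ψ = atan2(-4.2414,9.2439) = -24.6474°
θ_1 = β − ψ = 44.9924°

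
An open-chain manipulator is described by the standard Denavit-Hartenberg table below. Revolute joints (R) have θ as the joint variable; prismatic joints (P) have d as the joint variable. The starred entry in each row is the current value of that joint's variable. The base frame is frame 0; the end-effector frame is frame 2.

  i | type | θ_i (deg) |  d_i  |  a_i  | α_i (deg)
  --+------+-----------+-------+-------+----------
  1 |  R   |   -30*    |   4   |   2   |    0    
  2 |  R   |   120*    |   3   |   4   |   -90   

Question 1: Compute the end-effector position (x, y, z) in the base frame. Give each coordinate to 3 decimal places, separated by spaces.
1.732 3.000 7.000

after link 1: o_1 = (1.7321, -1.0000, 4.0000)
after link 2: o_2 = (1.7321, 3.0000, 7.0000)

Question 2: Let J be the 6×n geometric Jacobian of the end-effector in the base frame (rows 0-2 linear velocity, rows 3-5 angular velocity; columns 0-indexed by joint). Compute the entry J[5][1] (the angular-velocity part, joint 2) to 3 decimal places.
1.000

axis z_1 = (0.0000,0.0000,1.0000); lever o_n−o_1 = (0.0000,4.0000,3.0000)
cross product → J_v[:, 1] = (-4.0000,0.0000,0.0000)
J_ω[:, 1] = z_1
entry J[5][1] = 1.0000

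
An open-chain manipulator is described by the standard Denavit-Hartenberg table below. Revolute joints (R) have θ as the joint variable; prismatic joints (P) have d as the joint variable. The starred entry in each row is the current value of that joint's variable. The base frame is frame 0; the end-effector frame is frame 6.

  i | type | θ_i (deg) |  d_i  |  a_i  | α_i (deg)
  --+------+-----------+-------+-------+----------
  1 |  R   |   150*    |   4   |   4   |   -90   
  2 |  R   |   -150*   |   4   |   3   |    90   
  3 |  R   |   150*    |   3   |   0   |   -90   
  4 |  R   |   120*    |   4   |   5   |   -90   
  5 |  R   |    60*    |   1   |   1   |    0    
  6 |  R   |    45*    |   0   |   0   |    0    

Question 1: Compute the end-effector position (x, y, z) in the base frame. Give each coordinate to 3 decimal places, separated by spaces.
after link 1: o_1 = (-3.4641, 2.0000, 4.0000)
after link 2: o_2 = (-3.2141, -2.7631, 5.5000)
after link 3: o_3 = (-1.9151, -3.5131, 2.9019)
after link 4: o_4 = (-1.3092, 1.5804, 6.7345)
after link 5: o_5 = (-0.3266, 0.7914, 7.3762)
after link 6: o_6 = (-0.3266, 0.7914, 7.3762)

-0.327 0.791 7.376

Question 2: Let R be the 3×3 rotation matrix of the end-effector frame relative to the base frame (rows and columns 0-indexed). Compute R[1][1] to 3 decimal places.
0.013

End-effector y-axis (col 1 of R) = (-0.0572,0.0130,-0.9983)
R[1][1] = 0.0130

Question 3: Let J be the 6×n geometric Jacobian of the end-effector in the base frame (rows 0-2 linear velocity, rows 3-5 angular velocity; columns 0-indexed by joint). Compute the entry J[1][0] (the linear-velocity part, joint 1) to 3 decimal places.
-0.327

axis z_0 = ẑ; lever o_n−o_0 = (-0.3266,0.7914,7.3762)
cross product → J_v[:, 0] = (-0.7914,-0.3266,0.0000)
J_ω[:, 0] = z_0
entry J[1][0] = -0.3266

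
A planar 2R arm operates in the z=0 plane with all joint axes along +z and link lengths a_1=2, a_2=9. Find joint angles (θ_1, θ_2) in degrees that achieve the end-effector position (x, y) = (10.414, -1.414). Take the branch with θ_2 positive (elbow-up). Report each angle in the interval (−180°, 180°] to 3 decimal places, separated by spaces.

cos θ_2 = (110.4508−2²−9²)/(2·2·9) = 0.7070; θ_2 = 45.0114° (elbow-up)
β = atan2(-1.4140,10.4140) = -7.7323°; ψ = atan2(6.3652,8.3627) = 37.2764°
θ_1 = β − ψ = -45.0087°

-45.009 45.011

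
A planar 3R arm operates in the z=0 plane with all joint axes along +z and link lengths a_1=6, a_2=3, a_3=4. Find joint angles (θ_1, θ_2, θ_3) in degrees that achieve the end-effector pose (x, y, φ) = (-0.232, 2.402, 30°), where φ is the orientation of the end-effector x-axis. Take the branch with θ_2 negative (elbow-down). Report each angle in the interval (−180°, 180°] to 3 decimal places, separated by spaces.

-162.414 -150.001 -17.585

wrist centre = target − a_3·(cos φ, sin φ) = (-3.6961, 0.4020)
cos θ_2 = (13.8228−6²−3²)/(2·6·3) = -0.8660; θ_2 = -150.0010° (elbow-down)
β = atan2(0.4020,-3.6961) = 173.7927°; ψ = atan2(-1.5000,3.4019) = -23.7935°
θ_1 = β − ψ = 197.5862°
θ_3 = φ − θ_1 − θ_2 = -17.5852° (wrapped to (-180°,180°])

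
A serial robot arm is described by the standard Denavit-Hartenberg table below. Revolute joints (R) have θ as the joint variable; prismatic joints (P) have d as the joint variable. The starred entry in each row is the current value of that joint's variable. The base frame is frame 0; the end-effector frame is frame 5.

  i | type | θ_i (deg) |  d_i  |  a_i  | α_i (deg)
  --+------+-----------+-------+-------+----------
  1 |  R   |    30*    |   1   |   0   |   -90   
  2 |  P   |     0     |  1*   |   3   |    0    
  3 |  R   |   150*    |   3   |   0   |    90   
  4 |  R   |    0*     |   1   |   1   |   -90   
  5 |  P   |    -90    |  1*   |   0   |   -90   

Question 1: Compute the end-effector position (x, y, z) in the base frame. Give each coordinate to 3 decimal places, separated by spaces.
-0.219 5.647 -0.366

after link 1: o_1 = (0.0000, 0.0000, 1.0000)
after link 2: o_2 = (2.0981, 2.3660, 1.0000)
after link 3: o_3 = (0.5981, 4.9641, 1.0000)
after link 4: o_4 = (0.2811, 4.7811, -0.3660)
after link 5: o_5 = (-0.2189, 5.6471, -0.3660)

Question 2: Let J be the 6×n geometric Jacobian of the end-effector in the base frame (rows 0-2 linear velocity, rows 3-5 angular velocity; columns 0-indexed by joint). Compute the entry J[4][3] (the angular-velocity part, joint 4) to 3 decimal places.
axis z_3 = (0.4330,0.2500,-0.8660); lever o_n−o_3 = (-0.8170,0.6830,-1.3660)
cross product → J_v[:, 3] = (0.2500,1.2990,0.5000)
J_ω[:, 3] = z_3
entry J[4][3] = 0.2500

0.250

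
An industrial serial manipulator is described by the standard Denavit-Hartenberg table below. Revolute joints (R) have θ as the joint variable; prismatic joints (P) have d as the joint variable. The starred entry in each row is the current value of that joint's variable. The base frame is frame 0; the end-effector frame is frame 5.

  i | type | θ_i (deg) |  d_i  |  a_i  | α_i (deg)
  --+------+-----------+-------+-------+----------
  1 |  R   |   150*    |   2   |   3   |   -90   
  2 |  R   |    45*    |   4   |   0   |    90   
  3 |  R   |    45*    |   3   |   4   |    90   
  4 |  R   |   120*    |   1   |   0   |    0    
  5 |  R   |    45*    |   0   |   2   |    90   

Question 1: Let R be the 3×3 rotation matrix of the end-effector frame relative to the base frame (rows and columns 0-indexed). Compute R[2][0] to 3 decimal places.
End-effector x-axis (col 0 of R) = (0.6013,0.4415,0.6660)
R[2][0] = 0.6660

0.666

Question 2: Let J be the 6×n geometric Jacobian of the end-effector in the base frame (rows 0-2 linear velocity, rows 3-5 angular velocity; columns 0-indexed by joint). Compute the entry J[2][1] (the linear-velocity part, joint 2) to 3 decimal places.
axis z_1 = (-0.5000,-0.8660,0.0000); lever o_n−o_1 = (-5.8603,-2.1075,0.9533)
cross product → J_v[:, 1] = (-0.8256,0.4766,-4.0214)
J_ω[:, 1] = z_1
entry J[2][1] = -4.0214

-4.021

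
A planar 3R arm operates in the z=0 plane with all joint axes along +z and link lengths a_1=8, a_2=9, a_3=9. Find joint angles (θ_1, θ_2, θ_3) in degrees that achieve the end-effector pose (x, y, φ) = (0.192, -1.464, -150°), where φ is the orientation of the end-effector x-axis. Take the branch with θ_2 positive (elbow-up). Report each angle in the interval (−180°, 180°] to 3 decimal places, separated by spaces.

-45.004 120.001 135.003

wrist centre = target − a_3·(cos φ, sin φ) = (7.9862, 3.0360)
cos θ_2 = (72.9971−8²−9²)/(2·8·9) = -0.5000; θ_2 = 120.0013° (elbow-up)
β = atan2(3.0360,7.9862) = 20.8145°; ψ = atan2(7.7941,3.4998) = 65.8183°
θ_1 = β − ψ = -45.0038°
θ_3 = φ − θ_1 − θ_2 = 135.0025° (wrapped to (-180°,180°])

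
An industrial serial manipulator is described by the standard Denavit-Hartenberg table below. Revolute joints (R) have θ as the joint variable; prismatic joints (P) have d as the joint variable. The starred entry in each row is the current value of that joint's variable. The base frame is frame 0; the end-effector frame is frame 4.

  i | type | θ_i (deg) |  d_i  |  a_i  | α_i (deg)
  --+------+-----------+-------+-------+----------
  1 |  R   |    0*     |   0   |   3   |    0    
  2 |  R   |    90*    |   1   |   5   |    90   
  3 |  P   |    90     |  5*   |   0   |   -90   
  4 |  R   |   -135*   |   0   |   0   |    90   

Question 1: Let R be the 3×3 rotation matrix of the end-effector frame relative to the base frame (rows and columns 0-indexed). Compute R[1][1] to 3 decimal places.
-1.000

End-effector y-axis (col 1 of R) = (0.0000,-1.0000,0.0000)
R[1][1] = -1.0000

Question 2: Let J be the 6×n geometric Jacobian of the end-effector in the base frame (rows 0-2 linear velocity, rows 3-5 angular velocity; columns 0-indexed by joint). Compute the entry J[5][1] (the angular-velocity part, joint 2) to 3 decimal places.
1.000

axis z_1 = (0.0000,0.0000,1.0000); lever o_n−o_1 = (5.0000,5.0000,1.0000)
cross product → J_v[:, 1] = (-5.0000,5.0000,0.0000)
J_ω[:, 1] = z_1
entry J[5][1] = 1.0000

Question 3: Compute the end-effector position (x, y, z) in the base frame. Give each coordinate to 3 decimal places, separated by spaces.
after link 1: o_1 = (3.0000, 0.0000, 0.0000)
after link 2: o_2 = (3.0000, 5.0000, 1.0000)
after link 3: o_3 = (8.0000, 5.0000, 1.0000)
after link 4: o_4 = (8.0000, 5.0000, 1.0000)

8.000 5.000 1.000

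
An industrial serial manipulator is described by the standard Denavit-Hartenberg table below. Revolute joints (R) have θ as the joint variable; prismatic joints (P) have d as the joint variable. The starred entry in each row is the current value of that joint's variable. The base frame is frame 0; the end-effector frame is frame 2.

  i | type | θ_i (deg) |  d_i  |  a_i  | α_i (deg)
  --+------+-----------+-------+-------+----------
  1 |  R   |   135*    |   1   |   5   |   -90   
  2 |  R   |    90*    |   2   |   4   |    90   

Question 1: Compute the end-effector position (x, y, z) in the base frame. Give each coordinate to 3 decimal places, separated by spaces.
after link 1: o_1 = (-3.5355, 3.5355, 1.0000)
after link 2: o_2 = (-4.9497, 2.1213, -3.0000)

-4.950 2.121 -3.000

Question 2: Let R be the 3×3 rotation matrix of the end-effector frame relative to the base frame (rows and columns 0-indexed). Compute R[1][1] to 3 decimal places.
-0.707

End-effector y-axis (col 1 of R) = (-0.7071,-0.7071,0.0000)
R[1][1] = -0.7071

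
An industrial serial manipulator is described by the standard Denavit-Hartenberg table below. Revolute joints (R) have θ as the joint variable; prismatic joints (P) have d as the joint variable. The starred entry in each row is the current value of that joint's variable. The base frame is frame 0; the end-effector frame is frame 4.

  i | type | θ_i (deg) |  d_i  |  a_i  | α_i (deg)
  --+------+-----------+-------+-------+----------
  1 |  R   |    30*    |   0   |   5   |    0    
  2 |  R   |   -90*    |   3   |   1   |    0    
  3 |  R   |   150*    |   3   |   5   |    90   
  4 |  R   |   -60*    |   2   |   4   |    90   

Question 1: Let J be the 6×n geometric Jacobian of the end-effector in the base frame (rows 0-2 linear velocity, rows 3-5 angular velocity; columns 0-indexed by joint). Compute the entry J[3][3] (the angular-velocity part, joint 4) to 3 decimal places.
axis z_3 = (1.0000,0.0000,0.0000); lever o_n−o_3 = (2.0000,2.0000,-3.4641)
cross product → J_v[:, 3] = (-0.0000,3.4641,2.0000)
J_ω[:, 3] = z_3
entry J[3][3] = 1.0000

1.000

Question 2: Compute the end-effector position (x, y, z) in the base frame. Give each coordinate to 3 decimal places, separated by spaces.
6.830 8.634 2.536

after link 1: o_1 = (4.3301, 2.5000, 0.0000)
after link 2: o_2 = (4.8301, 1.6340, 3.0000)
after link 3: o_3 = (4.8301, 6.6340, 6.0000)
after link 4: o_4 = (6.8301, 8.6340, 2.5359)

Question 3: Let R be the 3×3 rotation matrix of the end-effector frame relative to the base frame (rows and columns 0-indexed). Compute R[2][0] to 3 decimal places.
End-effector x-axis (col 0 of R) = (0.0000,0.5000,-0.8660)
R[2][0] = -0.8660

-0.866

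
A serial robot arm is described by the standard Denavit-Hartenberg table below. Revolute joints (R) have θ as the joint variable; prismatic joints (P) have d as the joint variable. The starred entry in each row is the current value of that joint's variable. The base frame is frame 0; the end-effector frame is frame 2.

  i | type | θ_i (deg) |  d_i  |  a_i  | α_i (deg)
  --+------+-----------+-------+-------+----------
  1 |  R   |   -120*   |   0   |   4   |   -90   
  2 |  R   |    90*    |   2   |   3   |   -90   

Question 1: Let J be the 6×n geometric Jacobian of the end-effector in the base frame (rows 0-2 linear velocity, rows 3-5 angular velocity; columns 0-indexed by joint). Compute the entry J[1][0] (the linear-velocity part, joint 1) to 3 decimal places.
-0.268

axis z_0 = ẑ; lever o_n−o_0 = (-0.2679,-4.4641,-3.0000)
cross product → J_v[:, 0] = (4.4641,-0.2679,0.0000)
J_ω[:, 0] = z_0
entry J[1][0] = -0.2679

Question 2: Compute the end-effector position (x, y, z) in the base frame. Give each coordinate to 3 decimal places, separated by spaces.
-0.268 -4.464 -3.000

after link 1: o_1 = (-2.0000, -3.4641, 0.0000)
after link 2: o_2 = (-0.2679, -4.4641, -3.0000)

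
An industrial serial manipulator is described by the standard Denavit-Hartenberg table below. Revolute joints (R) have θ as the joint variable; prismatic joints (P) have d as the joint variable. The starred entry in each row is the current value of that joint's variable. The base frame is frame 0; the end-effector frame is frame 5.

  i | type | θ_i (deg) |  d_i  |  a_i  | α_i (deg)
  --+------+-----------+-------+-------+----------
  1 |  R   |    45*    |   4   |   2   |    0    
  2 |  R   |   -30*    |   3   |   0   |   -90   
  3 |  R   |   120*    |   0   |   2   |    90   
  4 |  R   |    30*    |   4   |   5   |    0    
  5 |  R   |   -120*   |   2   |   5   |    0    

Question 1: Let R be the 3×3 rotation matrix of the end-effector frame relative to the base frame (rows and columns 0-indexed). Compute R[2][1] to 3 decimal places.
End-effector y-axis (col 1 of R) = (-0.4830,-0.1294,-0.8660)
R[2][1] = -0.8660

-0.866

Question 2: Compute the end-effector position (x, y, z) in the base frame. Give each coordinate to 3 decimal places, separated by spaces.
after link 1: o_1 = (1.4142, 1.4142, 4.0000)
after link 2: o_2 = (1.4142, 1.4142, 7.0000)
after link 3: o_3 = (0.4483, 1.1554, 5.2679)
after link 4: o_4 = (1.0560, 3.9064, -0.4821)
after link 5: o_5 = (4.0231, -0.4749, -1.4821)

4.023 -0.475 -1.482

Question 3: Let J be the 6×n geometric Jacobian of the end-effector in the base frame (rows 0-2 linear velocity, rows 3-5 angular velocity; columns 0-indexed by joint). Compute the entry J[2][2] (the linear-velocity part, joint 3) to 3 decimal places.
-2.031

axis z_2 = (-0.2588,0.9659,0.0000); lever o_n−o_2 = (2.6089,-1.8891,-8.4821)
cross product → J_v[:, 2] = (-8.1930,-2.1953,-2.0311)
J_ω[:, 2] = z_2
entry J[2][2] = -2.0311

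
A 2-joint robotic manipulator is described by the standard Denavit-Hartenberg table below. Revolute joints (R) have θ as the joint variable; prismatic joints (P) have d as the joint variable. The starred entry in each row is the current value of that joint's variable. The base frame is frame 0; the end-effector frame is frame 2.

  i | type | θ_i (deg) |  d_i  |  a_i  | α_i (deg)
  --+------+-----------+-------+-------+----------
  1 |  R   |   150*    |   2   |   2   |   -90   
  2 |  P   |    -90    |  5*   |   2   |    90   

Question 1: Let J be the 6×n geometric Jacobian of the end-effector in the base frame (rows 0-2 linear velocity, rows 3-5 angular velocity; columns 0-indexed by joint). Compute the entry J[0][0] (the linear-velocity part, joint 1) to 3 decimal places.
3.330

axis z_0 = ẑ; lever o_n−o_0 = (-4.2321,-3.3301,4.0000)
cross product → J_v[:, 0] = (3.3301,-4.2321,0.0000)
J_ω[:, 0] = z_0
entry J[0][0] = 3.3301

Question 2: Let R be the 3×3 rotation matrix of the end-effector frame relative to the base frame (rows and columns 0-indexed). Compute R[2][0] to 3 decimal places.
1.000

End-effector x-axis (col 0 of R) = (-0.0000,0.0000,1.0000)
R[2][0] = 1.0000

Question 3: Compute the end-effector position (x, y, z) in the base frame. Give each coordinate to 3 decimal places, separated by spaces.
after link 1: o_1 = (-1.7321, 1.0000, 2.0000)
after link 2: o_2 = (-4.2321, -3.3301, 4.0000)

-4.232 -3.330 4.000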